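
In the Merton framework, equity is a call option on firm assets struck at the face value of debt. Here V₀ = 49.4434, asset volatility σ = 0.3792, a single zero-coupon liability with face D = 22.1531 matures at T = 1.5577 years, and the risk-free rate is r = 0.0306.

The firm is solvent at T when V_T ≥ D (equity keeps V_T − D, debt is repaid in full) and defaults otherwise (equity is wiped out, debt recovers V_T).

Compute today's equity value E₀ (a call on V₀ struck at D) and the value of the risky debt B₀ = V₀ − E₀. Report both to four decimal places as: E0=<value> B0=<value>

E0=28.5368 B0=20.9066

d₁ = [ln(V₀/D) + (r + σ²/2)T] / (σ√T)
   = [ln(49.4434/22.1531) + (0.0306 + 0.5·0.3792²)·1.5577] / (0.3792·√1.5577)
   = [0.802851 + 0.159659] / 0.473271 = 2.033737
d₂ = d₁ − σ√T = 2.033737 − 0.473271 = 1.560466
N(d₁) = 0.979011,  N(d₂) = 0.940675,  e^(−rT) = 0.953453
E₀ = V₀·N(d₁) − D·e^(−rT)·N(d₂)
   = 49.4434·0.979011 − 22.1531·0.953453·0.940675 = 28.536757
B₀ = V₀ − E₀ = 49.4434 − 28.536757 = 20.906643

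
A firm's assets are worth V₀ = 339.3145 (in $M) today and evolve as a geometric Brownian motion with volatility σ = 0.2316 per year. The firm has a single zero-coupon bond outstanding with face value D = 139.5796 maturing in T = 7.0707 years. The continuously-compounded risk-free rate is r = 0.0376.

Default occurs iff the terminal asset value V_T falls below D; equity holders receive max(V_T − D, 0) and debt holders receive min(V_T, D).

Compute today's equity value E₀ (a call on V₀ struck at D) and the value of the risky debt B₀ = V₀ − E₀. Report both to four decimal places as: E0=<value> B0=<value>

E0=233.6573 B0=105.6572

d₁ = [ln(V₀/D) + (r + σ²/2)T] / (σ√T)
   = [ln(339.3145/139.5796) + (0.0376 + 0.5·0.2316²)·7.0707] / (0.2316·√7.0707)
   = [0.888292 + 0.455489] / 0.615843 = 2.182021
d₂ = d₁ − σ√T = 2.182021 − 0.615843 = 1.566179
N(d₁) = 0.985446,  N(d₂) = 0.941347,  e^(−rT) = 0.766548
E₀ = V₀·N(d₁) − D·e^(−rT)·N(d₂)
   = 339.3145·0.985446 − 139.5796·0.766548·0.941347 = 233.657285
B₀ = V₀ − E₀ = 339.3145 − 233.657285 = 105.657215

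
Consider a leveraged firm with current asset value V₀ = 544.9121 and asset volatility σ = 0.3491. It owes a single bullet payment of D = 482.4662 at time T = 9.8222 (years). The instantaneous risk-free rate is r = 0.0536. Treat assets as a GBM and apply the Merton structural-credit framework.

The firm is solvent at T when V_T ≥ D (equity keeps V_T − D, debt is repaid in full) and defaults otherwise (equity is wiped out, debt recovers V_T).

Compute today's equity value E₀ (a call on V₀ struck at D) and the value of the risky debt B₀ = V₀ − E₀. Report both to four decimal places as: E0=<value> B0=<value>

d₁ = [ln(V₀/D) + (r + σ²/2)T] / (σ√T)
   = [ln(544.9121/482.4662) + (0.0536 + 0.5·0.3491²)·9.8222] / (0.3491·√9.8222)
   = [0.121714 + 1.124990] / 1.094093 = 1.139486
d₂ = d₁ − σ√T = 1.139486 − 1.094093 = 0.045393
N(d₁) = 0.872750,  N(d₂) = 0.518103,  e^(−rT) = 0.590686
E₀ = V₀·N(d₁) − D·e^(−rT)·N(d₂)
   = 544.9121·0.872750 − 482.4662·0.590686·0.518103 = 327.919672
B₀ = V₀ − E₀ = 544.9121 − 327.919672 = 216.992428

E0=327.9197 B0=216.9924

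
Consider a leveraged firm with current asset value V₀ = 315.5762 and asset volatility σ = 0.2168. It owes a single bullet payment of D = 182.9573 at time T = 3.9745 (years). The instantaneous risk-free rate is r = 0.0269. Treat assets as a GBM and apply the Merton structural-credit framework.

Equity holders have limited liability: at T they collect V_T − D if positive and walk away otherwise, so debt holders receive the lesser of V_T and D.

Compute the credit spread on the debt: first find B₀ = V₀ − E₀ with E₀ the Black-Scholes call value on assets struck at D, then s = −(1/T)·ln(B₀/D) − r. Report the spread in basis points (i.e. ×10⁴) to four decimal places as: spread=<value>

spread=42.9302

d₁ = [ln(V₀/D) + (r + σ²/2)T] / (σ√T)
   = [ln(315.5762/182.9573) + (0.0269 + 0.5·0.2168²)·3.9745] / (0.2168·√3.9745)
   = [0.545147 + 0.200319] / 0.432216 = 1.724756
d₂ = d₁ − σ√T = 1.724756 − 0.432216 = 1.292540
N(d₁) = 0.957714,  N(d₂) = 0.901915,  e^(−rT) = 0.898603
E₀ = V₀·N(d₁) − D·e^(−rT)·N(d₂)
   = 315.5762·0.957714 − 182.9573·0.898603·0.901915 = 153.951636
B₀ = V₀ − E₀ = 315.5762 − 153.951636 = 161.624564
spread = −(1/T)·ln(B₀/D) − r = −(1/3.9745)·ln(161.624564/182.9573) − 0.0269 = 0.00429302
in basis points: 0.00429302 × 10⁴ = 42.9302 bp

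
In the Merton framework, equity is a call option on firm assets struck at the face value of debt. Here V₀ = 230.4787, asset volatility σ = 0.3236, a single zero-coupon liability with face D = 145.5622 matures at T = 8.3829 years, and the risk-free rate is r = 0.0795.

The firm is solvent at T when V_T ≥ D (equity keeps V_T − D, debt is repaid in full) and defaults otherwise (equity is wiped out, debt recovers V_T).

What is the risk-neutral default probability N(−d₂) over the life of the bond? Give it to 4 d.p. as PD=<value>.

PD=0.2317

d₁ = [ln(V₀/D) + (r + σ²/2)T] / (σ√T)
   = [ln(230.4787/145.5622) + (0.0795 + 0.5·0.3236²)·8.3829] / (0.3236·√8.3829)
   = [0.459555 + 1.105356] / 0.936927 = 1.670260
d₂ = d₁ − σ√T = 1.670260 − 0.936927 = 0.733333
risk-neutral PD = N(−d₂) = N(-0.733333) = 0.231678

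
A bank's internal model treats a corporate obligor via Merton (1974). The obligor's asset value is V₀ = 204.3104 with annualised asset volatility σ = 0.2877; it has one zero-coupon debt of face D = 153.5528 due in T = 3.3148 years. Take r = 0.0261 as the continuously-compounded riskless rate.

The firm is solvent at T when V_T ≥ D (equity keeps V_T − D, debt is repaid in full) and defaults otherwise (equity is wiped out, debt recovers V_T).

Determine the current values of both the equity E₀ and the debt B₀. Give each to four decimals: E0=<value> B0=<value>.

d₁ = [ln(V₀/D) + (r + σ²/2)T] / (σ√T)
   = [ln(204.3104/153.5528) + (0.0261 + 0.5·0.2877²)·3.3148] / (0.2877·√3.3148)
   = [0.285596 + 0.223701] / 0.523804 = 0.972306
d₂ = d₁ − σ√T = 0.972306 − 0.523804 = 0.448502
N(d₁) = 0.834551,  N(d₂) = 0.673105,  e^(−rT) = 0.917121
E₀ = V₀·N(d₁) − D·e^(−rT)·N(d₂)
   = 204.3104·0.834551 − 153.5528·0.917121·0.673105 = 75.716483
B₀ = V₀ − E₀ = 204.3104 − 75.716483 = 128.593917

E0=75.7165 B0=128.5939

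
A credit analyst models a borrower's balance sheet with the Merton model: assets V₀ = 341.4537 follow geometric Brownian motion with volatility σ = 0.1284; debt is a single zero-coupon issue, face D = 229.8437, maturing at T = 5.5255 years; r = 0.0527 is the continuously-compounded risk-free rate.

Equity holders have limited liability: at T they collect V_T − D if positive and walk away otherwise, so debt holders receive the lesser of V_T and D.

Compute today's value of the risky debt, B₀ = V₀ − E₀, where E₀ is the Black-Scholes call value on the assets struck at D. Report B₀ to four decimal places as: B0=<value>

d₁ = [ln(V₀/D) + (r + σ²/2)T] / (σ√T)
   = [ln(341.4537/229.8437) + (0.0527 + 0.5·0.1284²)·5.5255] / (0.1284·√5.5255)
   = [0.395813 + 0.336742] / 0.301822 = 2.427109
d₂ = d₁ − σ√T = 2.427109 − 0.301822 = 2.125287
N(d₁) = 0.992390,  N(d₂) = 0.983219,  e^(−rT) = 0.747371
E₀ = V₀·N(d₁) − D·e^(−rT)·N(d₂)
   = 341.4537·0.992390 − 229.8437·0.747371·0.983219 = 169.959497
B₀ = V₀ − E₀ = 341.4537 − 169.959497 = 171.494203

B0=171.4942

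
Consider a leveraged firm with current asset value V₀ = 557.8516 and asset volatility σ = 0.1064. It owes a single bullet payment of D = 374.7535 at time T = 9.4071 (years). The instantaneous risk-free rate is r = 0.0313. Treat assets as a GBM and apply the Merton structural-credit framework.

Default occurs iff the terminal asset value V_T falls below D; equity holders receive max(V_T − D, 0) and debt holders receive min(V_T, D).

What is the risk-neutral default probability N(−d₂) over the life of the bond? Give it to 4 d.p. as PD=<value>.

d₁ = [ln(V₀/D) + (r + σ²/2)T] / (σ√T)
   = [ln(557.8516/374.7535) + (0.0313 + 0.5·0.1064²)·9.4071] / (0.1064·√9.4071)
   = [0.397825 + 0.347691] / 0.326339 = 2.284479
d₂ = d₁ − σ√T = 2.284479 − 0.326339 = 1.958139
risk-neutral PD = N(−d₂) = N(-1.958139) = 0.025107

PD=0.0251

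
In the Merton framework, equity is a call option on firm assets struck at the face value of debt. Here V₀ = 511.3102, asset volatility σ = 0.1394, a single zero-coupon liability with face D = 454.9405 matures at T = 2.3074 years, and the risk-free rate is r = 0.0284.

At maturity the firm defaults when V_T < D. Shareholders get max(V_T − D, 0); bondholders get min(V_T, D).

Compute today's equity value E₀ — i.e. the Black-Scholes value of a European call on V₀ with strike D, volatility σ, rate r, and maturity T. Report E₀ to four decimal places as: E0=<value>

d₁ = [ln(V₀/D) + (r + σ²/2)T] / (σ√T)
   = [ln(511.3102/454.9405) + (0.0284 + 0.5·0.1394²)·2.3074] / (0.1394·√2.3074)
   = [0.116810 + 0.087949] / 0.211750 = 0.966983
d₂ = d₁ − σ√T = 0.966983 − 0.211750 = 0.755233
N(d₁) = 0.833224,  N(d₂) = 0.774945,  e^(−rT) = 0.936571
E₀ = V₀·N(d₁) − D·e^(−rT)·N(d₂)
   = 511.3102·0.833224 − 454.9405·0.936571·0.774945 = 95.844016

E0=95.8440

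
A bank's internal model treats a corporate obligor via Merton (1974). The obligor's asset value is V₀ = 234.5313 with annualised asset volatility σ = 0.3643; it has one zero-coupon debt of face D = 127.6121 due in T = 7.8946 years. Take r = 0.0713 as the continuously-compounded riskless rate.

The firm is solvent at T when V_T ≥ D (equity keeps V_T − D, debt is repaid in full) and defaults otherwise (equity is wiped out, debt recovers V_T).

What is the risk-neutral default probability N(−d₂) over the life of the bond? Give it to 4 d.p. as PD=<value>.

d₁ = [ln(V₀/D) + (r + σ²/2)T] / (σ√T)
   = [ln(234.5313/127.6121) + (0.0713 + 0.5·0.3643²)·7.8946] / (0.3643·√7.8946)
   = [0.608594 + 1.086749] / 1.023586 = 1.656278
d₂ = d₁ − σ√T = 1.656278 − 1.023586 = 0.632692
risk-neutral PD = N(−d₂) = N(-0.632692) = 0.263467

PD=0.2635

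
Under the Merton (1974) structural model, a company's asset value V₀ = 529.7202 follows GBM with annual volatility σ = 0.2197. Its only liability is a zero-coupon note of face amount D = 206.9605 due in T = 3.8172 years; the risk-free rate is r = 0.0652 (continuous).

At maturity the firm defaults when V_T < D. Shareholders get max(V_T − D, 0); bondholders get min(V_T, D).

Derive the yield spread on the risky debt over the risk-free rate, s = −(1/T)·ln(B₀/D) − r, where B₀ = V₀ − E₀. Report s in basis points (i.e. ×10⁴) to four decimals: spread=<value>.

spread=1.6855

d₁ = [ln(V₀/D) + (r + σ²/2)T] / (σ√T)
   = [ln(529.7202/206.9605) + (0.0652 + 0.5·0.2197²)·3.8172] / (0.2197·√3.8172)
   = [0.939821 + 0.341006] / 0.429242 = 2.983925
d₂ = d₁ − σ√T = 2.983925 − 0.429242 = 2.554683
N(d₁) = 0.998577,  N(d₂) = 0.994686,  e^(−rT) = 0.779672
E₀ = V₀·N(d₁) − D·e^(−rT)·N(d₂)
   = 529.7202·0.998577 − 206.9605·0.779672·0.994686 = 368.462591
B₀ = V₀ − E₀ = 529.7202 − 368.462591 = 161.257609
spread = −(1/T)·ln(B₀/D) − r = −(1/3.8172)·ln(161.257609/206.9605) − 0.0652 = 0.00016855
in basis points: 0.00016855 × 10⁴ = 1.6855 bp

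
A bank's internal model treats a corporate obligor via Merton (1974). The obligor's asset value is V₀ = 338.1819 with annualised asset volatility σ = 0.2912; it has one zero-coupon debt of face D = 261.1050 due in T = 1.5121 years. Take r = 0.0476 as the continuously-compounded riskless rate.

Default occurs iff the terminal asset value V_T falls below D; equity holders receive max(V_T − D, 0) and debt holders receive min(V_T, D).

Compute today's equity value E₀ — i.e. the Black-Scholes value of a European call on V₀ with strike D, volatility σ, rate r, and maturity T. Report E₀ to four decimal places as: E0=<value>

E0=104.9873

d₁ = [ln(V₀/D) + (r + σ²/2)T] / (σ√T)
   = [ln(338.1819/261.1050) + (0.0476 + 0.5·0.2912²)·1.5121] / (0.2912·√1.5121)
   = [0.258661 + 0.136087] / 0.358081 = 1.102399
d₂ = d₁ − σ√T = 1.102399 − 0.358081 = 0.744317
N(d₁) = 0.864856,  N(d₂) = 0.771658,  e^(−rT) = 0.930553
E₀ = V₀·N(d₁) − D·e^(−rT)·N(d₂)
   = 338.1819·0.864856 − 261.1050·0.930553·0.771658 = 104.987266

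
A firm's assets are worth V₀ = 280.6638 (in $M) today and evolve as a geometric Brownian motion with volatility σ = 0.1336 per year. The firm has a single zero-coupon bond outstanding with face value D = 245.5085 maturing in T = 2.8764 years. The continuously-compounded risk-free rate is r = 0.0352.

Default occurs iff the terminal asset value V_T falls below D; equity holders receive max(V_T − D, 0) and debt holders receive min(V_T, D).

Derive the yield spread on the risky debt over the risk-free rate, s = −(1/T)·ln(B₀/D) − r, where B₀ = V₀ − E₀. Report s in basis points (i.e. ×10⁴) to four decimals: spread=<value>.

d₁ = [ln(V₀/D) + (r + σ²/2)T] / (σ√T)
   = [ln(280.6638/245.5085) + (0.0352 + 0.5·0.1336²)·2.8764] / (0.1336·√2.8764)
   = [0.133826 + 0.126920] / 0.226585 = 1.150763
d₂ = d₁ − σ√T = 1.150763 − 0.226585 = 0.924178
N(d₁) = 0.875085,  N(d₂) = 0.822303,  e^(−rT) = 0.903708
E₀ = V₀·N(d₁) − D·e^(−rT)·N(d₂)
   = 280.6638·0.875085 − 245.5085·0.903708·0.822303 = 63.162012
B₀ = V₀ − E₀ = 280.6638 − 63.162012 = 217.501788
spread = −(1/T)·ln(B₀/D) − r = −(1/2.8764)·ln(217.501788/245.5085) − 0.0352 = 0.00690976
in basis points: 0.00690976 × 10⁴ = 69.0976 bp

spread=69.0976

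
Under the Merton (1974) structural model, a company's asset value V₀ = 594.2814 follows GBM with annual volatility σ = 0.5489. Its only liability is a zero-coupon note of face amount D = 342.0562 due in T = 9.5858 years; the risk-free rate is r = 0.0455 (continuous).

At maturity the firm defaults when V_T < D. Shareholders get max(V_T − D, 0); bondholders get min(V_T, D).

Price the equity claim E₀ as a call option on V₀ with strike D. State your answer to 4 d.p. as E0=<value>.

d₁ = [ln(V₀/D) + (r + σ²/2)T] / (σ√T)
   = [ln(594.2814/342.0562) + (0.0455 + 0.5·0.5489²)·9.5858] / (0.5489·√9.5858)
   = [0.552378 + 1.880213] / 1.699446 = 1.431402
d₂ = d₁ − σ√T = 1.431402 − 1.699446 = -0.268044
N(d₁) = 0.923842,  N(d₂) = 0.394333,  e^(−rT) = 0.646518
E₀ = V₀·N(d₁) − D·e^(−rT)·N(d₂)
   = 594.2814·0.923842 − 342.0562·0.646518·0.394333 = 461.817485

E0=461.8175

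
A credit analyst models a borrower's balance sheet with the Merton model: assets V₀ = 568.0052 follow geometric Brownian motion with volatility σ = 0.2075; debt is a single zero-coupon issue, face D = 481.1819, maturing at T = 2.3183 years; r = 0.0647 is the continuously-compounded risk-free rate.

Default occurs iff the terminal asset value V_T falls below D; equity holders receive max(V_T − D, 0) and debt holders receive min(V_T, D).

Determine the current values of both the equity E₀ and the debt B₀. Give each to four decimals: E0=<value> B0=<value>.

d₁ = [ln(V₀/D) + (r + σ²/2)T] / (σ√T)
   = [ln(568.0052/481.1819) + (0.0647 + 0.5·0.2075²)·2.3183] / (0.2075·√2.3183)
   = [0.165885 + 0.199903] / 0.315939 = 1.157781
d₂ = d₁ − σ√T = 1.157781 − 0.315939 = 0.841842
N(d₁) = 0.876523,  N(d₂) = 0.800062,  e^(−rT) = 0.860713
E₀ = V₀·N(d₁) − D·e^(−rT)·N(d₂)
   = 568.0052·0.876523 − 481.1819·0.860713·0.800062 = 166.516500
B₀ = V₀ − E₀ = 568.0052 − 166.516500 = 401.488700

E0=166.5165 B0=401.4887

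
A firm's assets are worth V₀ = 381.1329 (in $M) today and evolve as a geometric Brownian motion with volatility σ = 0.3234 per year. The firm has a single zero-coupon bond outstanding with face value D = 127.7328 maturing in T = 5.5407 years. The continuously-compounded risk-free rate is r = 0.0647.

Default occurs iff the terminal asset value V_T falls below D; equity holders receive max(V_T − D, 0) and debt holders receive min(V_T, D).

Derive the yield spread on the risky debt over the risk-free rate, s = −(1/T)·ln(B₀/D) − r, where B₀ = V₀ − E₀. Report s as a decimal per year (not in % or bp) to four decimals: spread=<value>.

spread=0.0029

d₁ = [ln(V₀/D) + (r + σ²/2)T] / (σ√T)
   = [ln(381.1329/127.7328) + (0.0647 + 0.5·0.3234²)·5.5407] / (0.3234·√5.5407)
   = [1.093208 + 0.648227] / 0.761241 = 2.287626
d₂ = d₁ − σ√T = 2.287626 − 0.761241 = 1.526384
N(d₁) = 0.988920,  N(d₂) = 0.936543,  e^(−rT) = 0.698735
E₀ = V₀·N(d₁) − D·e^(−rT)·N(d₂)
   = 381.1329·0.988920 − 127.7328·0.698735·0.936543 = 293.322293
B₀ = V₀ − E₀ = 381.1329 − 293.322293 = 87.810607
spread = −(1/T)·ln(B₀/D) − r = −(1/5.5407)·ln(87.810607/127.7328) − 0.0647 = 0.00293735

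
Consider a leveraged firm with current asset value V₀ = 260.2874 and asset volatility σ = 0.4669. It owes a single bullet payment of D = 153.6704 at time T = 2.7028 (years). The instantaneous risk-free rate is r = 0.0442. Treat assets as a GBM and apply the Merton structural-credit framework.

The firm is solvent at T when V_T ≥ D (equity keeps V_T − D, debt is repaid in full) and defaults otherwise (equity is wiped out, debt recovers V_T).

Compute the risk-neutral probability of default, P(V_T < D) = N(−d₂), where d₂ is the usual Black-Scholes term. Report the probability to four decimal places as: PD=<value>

d₁ = [ln(V₀/D) + (r + σ²/2)T] / (σ√T)
   = [ln(260.2874/153.6704) + (0.0442 + 0.5·0.4669²)·2.7028] / (0.4669·√2.7028)
   = [0.526976 + 0.414063] / 0.767593 = 1.225962
d₂ = d₁ − σ√T = 1.225962 − 0.767593 = 0.458369
risk-neutral PD = N(−d₂) = N(-0.458369) = 0.323344

PD=0.3233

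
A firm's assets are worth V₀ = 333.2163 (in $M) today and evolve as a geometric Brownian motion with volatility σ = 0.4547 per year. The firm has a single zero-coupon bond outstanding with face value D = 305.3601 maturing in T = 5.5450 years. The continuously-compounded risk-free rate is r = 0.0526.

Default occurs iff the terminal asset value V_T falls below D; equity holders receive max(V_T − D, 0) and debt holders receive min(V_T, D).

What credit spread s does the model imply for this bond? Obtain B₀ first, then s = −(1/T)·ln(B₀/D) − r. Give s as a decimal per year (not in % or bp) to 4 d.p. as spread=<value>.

spread=0.0640

d₁ = [ln(V₀/D) + (r + σ²/2)T] / (σ√T)
   = [ln(333.2163/305.3601) + (0.0526 + 0.5·0.4547²)·5.5450] / (0.4547·√5.5450)
   = [0.087300 + 0.864887] / 1.070720 = 0.889297
d₂ = d₁ − σ√T = 0.889297 − 1.070720 = -0.181423
N(d₁) = 0.813078,  N(d₂) = 0.428018,  e^(−rT) = 0.747017
E₀ = V₀·N(d₁) − D·e^(−rT)·N(d₂)
   = 333.2163·0.813078 − 305.3601·0.747017·0.428018 = 173.296067
B₀ = V₀ − E₀ = 333.2163 − 173.296067 = 159.920233
spread = −(1/T)·ln(B₀/D) − r = −(1/5.5450)·ln(159.920233/305.3601) − 0.0526 = 0.06404862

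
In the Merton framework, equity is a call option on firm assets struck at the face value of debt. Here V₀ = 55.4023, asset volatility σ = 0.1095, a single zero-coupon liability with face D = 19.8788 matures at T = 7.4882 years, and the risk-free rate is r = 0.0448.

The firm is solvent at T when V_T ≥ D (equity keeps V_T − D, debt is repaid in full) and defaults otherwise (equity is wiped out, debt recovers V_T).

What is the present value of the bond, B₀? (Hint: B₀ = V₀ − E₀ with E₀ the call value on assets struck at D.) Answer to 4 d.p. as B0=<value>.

B0=14.2134

d₁ = [ln(V₀/D) + (r + σ²/2)T] / (σ√T)
   = [ln(55.4023/19.8788) + (0.0448 + 0.5·0.1095²)·7.4882] / (0.1095·√7.4882)
   = [1.024967 + 0.380364] / 0.299642 = 4.690033
d₂ = d₁ − σ√T = 4.690033 − 0.299642 = 4.390391
N(d₁) = 0.999999,  N(d₂) = 0.999994,  e^(−rT) = 0.715001
E₀ = V₀·N(d₁) − D·e^(−rT)·N(d₂)
   = 55.4023·0.999999 − 19.8788·0.715001·0.999994 = 41.188943
B₀ = V₀ − E₀ = 55.4023 − 41.188943 = 14.213357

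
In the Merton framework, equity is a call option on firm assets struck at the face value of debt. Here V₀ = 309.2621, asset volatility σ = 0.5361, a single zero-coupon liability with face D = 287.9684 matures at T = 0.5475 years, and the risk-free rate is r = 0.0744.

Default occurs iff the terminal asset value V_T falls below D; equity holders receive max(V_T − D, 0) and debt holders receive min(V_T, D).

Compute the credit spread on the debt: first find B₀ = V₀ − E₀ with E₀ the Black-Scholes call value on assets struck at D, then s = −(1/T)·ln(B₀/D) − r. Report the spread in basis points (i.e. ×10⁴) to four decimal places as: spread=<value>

spread=2205.6791

d₁ = [ln(V₀/D) + (r + σ²/2)T] / (σ√T)
   = [ln(309.2621/287.9684) + (0.0744 + 0.5·0.5361²)·0.5475] / (0.5361·√0.5475)
   = [0.071338 + 0.119411] / 0.396678 = 0.480866
d₂ = d₁ − σ√T = 0.480866 − 0.396678 = 0.084189
N(d₁) = 0.684694,  N(d₂) = 0.533547,  e^(−rT) = 0.960084
E₀ = V₀·N(d₁) − D·e^(−rT)·N(d₂)
   = 309.2621·0.684694 − 287.9684·0.960084·0.533547 = 64.238184
B₀ = V₀ − E₀ = 309.2621 − 64.238184 = 245.023916
spread = −(1/T)·ln(B₀/D) − r = −(1/0.5475)·ln(245.023916/287.9684) − 0.0744 = 0.22056791
in basis points: 0.22056791 × 10⁴ = 2205.6791 bp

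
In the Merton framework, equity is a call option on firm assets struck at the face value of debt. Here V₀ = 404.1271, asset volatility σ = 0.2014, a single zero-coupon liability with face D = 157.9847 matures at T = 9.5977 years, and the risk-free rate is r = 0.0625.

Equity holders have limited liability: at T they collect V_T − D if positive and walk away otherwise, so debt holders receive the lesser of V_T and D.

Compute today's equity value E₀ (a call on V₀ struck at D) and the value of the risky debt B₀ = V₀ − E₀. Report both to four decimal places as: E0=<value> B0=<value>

d₁ = [ln(V₀/D) + (r + σ²/2)T] / (σ√T)
   = [ln(404.1271/157.9847) + (0.0625 + 0.5·0.2014²)·9.5977] / (0.2014·√9.5977)
   = [0.939231 + 0.794507] / 0.623940 = 2.778692
d₂ = d₁ − σ√T = 2.778692 − 0.623940 = 2.154752
N(d₁) = 0.997271,  N(d₂) = 0.984409,  e^(−rT) = 0.548891
E₀ = V₀·N(d₁) − D·e^(−rT)·N(d₂)
   = 404.1271·0.997271 − 157.9847·0.548891·0.984409 = 317.659929
B₀ = V₀ − E₀ = 404.1271 − 317.659929 = 86.467171

E0=317.6599 B0=86.4672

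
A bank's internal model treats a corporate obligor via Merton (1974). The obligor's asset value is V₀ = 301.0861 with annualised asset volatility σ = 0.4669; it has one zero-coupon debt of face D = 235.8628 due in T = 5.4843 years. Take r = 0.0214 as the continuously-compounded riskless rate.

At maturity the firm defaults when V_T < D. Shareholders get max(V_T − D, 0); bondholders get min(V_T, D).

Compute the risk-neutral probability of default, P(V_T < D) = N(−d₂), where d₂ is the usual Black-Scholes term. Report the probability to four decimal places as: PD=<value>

PD=0.5855

d₁ = [ln(V₀/D) + (r + σ²/2)T] / (σ√T)
   = [ln(301.0861/235.8628) + (0.0214 + 0.5·0.4669²)·5.4843] / (0.4669·√5.4843)
   = [0.244146 + 0.715141] / 1.093414 = 0.877332
d₂ = d₁ − σ√T = 0.877332 − 1.093414 = -0.216082
risk-neutral PD = N(−d₂) = N(0.216082) = 0.585538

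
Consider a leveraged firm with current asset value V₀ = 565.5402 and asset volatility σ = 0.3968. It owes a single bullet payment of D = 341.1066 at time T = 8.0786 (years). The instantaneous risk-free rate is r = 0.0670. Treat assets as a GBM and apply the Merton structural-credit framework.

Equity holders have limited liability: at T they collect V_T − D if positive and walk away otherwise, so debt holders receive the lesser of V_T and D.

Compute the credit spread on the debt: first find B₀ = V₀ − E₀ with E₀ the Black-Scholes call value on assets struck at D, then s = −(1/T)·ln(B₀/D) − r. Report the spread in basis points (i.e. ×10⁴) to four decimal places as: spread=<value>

d₁ = [ln(V₀/D) + (r + σ²/2)T] / (σ√T)
   = [ln(565.5402/341.1066) + (0.0670 + 0.5·0.3968²)·8.0786] / (0.3968·√8.0786)
   = [0.505586 + 1.177255] / 1.127820 = 1.492119
d₂ = d₁ − σ√T = 1.492119 − 1.127820 = 0.364299
N(d₁) = 0.932166,  N(d₂) = 0.642183,  e^(−rT) = 0.582011
E₀ = V₀·N(d₁) − D·e^(−rT)·N(d₂)
   = 565.5402·0.932166 − 341.1066·0.582011·0.642183 = 399.686280
B₀ = V₀ − E₀ = 565.5402 − 399.686280 = 165.853920
spread = −(1/T)·ln(B₀/D) − r = −(1/8.0786)·ln(165.853920/341.1066) − 0.0670 = 0.02225898
in basis points: 0.02225898 × 10⁴ = 222.5898 bp

spread=222.5898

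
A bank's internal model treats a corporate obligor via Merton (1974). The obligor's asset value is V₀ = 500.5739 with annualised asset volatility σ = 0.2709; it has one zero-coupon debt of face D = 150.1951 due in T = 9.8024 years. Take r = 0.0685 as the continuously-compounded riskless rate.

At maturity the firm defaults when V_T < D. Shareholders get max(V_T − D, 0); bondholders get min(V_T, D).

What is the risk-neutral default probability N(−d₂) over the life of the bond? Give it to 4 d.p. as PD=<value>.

d₁ = [ln(V₀/D) + (r + σ²/2)T] / (σ√T)
   = [ln(500.5739/150.1951) + (0.0685 + 0.5·0.2709²)·9.8024] / (0.2709·√9.8024)
   = [1.203820 + 1.031148] / 0.848155 = 2.635094
d₂ = d₁ − σ√T = 2.635094 − 0.848155 = 1.786939
risk-neutral PD = N(−d₂) = N(-1.786939) = 0.036974

PD=0.0370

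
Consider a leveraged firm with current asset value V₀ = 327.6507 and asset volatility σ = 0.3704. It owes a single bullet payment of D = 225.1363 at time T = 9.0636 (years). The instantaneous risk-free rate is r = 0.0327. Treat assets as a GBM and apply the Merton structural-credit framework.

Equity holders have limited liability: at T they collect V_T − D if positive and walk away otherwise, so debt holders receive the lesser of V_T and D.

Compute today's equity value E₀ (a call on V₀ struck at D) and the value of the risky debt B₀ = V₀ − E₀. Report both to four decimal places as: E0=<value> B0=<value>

E0=200.6506 B0=127.0001

d₁ = [ln(V₀/D) + (r + σ²/2)T] / (σ√T)
   = [ln(327.6507/225.1363) + (0.0327 + 0.5·0.3704²)·9.0636] / (0.3704·√9.0636)
   = [0.375242 + 0.918125] / 1.115119 = 1.159847
d₂ = d₁ − σ√T = 1.159847 − 1.115119 = 0.044727
N(d₁) = 0.876944,  N(d₂) = 0.517838,  e^(−rT) = 0.743505
E₀ = V₀·N(d₁) − D·e^(−rT)·N(d₂)
   = 327.6507·0.876944 − 225.1363·0.743505·0.517838 = 200.650603
B₀ = V₀ − E₀ = 327.6507 − 200.650603 = 127.000097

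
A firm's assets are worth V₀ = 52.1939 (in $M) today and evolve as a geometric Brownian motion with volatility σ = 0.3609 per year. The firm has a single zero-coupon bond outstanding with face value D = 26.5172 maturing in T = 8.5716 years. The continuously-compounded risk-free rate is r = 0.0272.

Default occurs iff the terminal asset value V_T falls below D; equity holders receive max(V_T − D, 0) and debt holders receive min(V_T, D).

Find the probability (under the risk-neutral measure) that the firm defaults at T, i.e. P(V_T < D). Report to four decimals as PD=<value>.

PD=0.3695

d₁ = [ln(V₀/D) + (r + σ²/2)T] / (σ√T)
   = [ln(52.1939/26.5172) + (0.0272 + 0.5·0.3609²)·8.5716] / (0.3609·√8.5716)
   = [0.677172 + 0.791368] / 1.056618 = 1.389850
d₂ = d₁ − σ√T = 1.389850 − 1.056618 = 0.333232
risk-neutral PD = N(−d₂) = N(-0.333232) = 0.369479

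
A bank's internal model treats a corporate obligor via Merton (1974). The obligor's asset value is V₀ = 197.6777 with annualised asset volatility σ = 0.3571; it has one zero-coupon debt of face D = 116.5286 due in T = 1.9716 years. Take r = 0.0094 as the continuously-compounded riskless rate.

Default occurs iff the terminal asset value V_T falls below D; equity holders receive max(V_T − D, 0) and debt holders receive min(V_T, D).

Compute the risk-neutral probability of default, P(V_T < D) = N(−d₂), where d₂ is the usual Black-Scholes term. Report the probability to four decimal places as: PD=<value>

d₁ = [ln(V₀/D) + (r + σ²/2)T] / (σ√T)
   = [ln(197.6777/116.5286) + (0.0094 + 0.5·0.3571²)·1.9716] / (0.3571·√1.9716)
   = [0.528501 + 0.144243] / 0.501417 = 1.341685
d₂ = d₁ − σ√T = 1.341685 − 0.501417 = 0.840268
risk-neutral PD = N(−d₂) = N(-0.840268) = 0.200379

PD=0.2004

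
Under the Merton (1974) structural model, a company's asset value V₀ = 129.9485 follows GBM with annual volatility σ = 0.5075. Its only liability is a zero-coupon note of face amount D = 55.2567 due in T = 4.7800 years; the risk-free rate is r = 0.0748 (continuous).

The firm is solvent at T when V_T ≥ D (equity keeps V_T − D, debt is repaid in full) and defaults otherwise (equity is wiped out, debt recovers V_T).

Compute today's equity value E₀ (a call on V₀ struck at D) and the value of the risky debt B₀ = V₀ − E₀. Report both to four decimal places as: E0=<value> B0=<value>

E0=96.2529 B0=33.6956

d₁ = [ln(V₀/D) + (r + σ²/2)T] / (σ√T)
   = [ln(129.9485/55.2567) + (0.0748 + 0.5·0.5075²)·4.7800] / (0.5075·√4.7800)
   = [0.855149 + 0.973103] / 1.109558 = 1.647730
d₂ = d₁ − σ√T = 1.647730 − 1.109558 = 0.538172
N(d₁) = 0.950296,  N(d₂) = 0.704771,  e^(−rT) = 0.699392
E₀ = V₀·N(d₁) − D·e^(−rT)·N(d₂)
   = 129.9485·0.950296 − 55.2567·0.699392·0.704771 = 96.252896
B₀ = V₀ − E₀ = 129.9485 − 96.252896 = 33.695604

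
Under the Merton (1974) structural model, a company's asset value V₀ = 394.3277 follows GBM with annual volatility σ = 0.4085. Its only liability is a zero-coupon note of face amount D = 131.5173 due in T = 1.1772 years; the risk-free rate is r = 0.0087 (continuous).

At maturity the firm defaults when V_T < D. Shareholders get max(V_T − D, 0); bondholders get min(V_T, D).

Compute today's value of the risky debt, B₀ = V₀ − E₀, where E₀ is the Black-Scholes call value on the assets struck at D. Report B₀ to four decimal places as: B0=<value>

B0=129.9804

d₁ = [ln(V₀/D) + (r + σ²/2)T] / (σ√T)
   = [ln(394.3277/131.5173) + (0.0087 + 0.5·0.4085²)·1.1772] / (0.4085·√1.1772)
   = [1.098044 + 0.108463] / 0.443218 = 2.722153
d₂ = d₁ − σ√T = 2.722153 − 0.443218 = 2.278935
N(d₁) = 0.996757,  N(d₂) = 0.988665,  e^(−rT) = 0.989811
E₀ = V₀·N(d₁) − D·e^(−rT)·N(d₂)
   = 394.3277·0.996757 − 131.5173·0.989811·0.988665 = 264.347330
B₀ = V₀ − E₀ = 394.3277 − 264.347330 = 129.980370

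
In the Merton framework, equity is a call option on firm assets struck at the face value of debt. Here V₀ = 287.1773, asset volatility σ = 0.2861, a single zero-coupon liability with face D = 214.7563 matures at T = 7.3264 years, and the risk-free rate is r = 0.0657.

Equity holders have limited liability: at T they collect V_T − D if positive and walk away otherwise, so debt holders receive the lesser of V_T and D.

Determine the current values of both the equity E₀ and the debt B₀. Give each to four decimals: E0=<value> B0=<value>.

d₁ = [ln(V₀/D) + (r + σ²/2)T] / (σ√T)
   = [ln(287.1773/214.7563) + (0.0657 + 0.5·0.2861²)·7.3264] / (0.2861·√7.3264)
   = [0.290596 + 0.781189] / 0.774396 = 1.384027
d₂ = d₁ − σ√T = 1.384027 − 0.774396 = 0.609631
N(d₁) = 0.916825,  N(d₂) = 0.728947,  e^(−rT) = 0.617952
E₀ = V₀·N(d₁) − D·e^(−rT)·N(d₂)
   = 287.1773·0.916825 − 214.7563·0.617952·0.728947 = 166.553434
B₀ = V₀ − E₀ = 287.1773 − 166.553434 = 120.623866

E0=166.5534 B0=120.6239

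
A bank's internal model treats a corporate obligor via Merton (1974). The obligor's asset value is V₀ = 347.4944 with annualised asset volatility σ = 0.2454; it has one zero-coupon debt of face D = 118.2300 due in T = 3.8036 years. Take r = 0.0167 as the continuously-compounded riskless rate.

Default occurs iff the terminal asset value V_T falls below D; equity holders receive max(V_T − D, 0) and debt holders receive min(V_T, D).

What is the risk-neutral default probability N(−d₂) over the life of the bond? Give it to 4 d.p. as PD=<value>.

PD=0.0159

d₁ = [ln(V₀/D) + (r + σ²/2)T] / (σ√T)
   = [ln(347.4944/118.2300) + (0.0167 + 0.5·0.2454²)·3.8036] / (0.2454·√3.8036)
   = [1.078117 + 0.178049] / 0.478599 = 2.624671
d₂ = d₁ − σ√T = 2.624671 − 0.478599 = 2.146072
risk-neutral PD = N(−d₂) = N(-2.146072) = 0.015934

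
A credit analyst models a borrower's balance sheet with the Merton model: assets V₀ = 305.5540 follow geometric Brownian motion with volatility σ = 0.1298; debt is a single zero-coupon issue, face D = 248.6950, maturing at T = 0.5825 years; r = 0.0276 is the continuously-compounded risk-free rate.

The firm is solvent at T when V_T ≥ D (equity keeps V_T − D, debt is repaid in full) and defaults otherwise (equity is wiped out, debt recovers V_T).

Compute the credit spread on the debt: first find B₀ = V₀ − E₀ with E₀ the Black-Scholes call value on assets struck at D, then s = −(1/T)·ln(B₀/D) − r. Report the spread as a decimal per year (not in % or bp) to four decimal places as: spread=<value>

d₁ = [ln(V₀/D) + (r + σ²/2)T] / (σ√T)
   = [ln(305.5540/248.6950) + (0.0276 + 0.5·0.1298²)·0.5825] / (0.1298·√0.5825)
   = [0.205899 + 0.020984] / 0.099066 = 2.290234
d₂ = d₁ − σ√T = 2.290234 − 0.099066 = 2.191168
N(d₁) = 0.988996,  N(d₂) = 0.985780,  e^(−rT) = 0.984052
E₀ = V₀·N(d₁) − D·e^(−rT)·N(d₂)
   = 305.5540·0.988996 − 248.6950·0.984052·0.985780 = 60.943016
B₀ = V₀ − E₀ = 305.5540 − 60.943016 = 244.610984
spread = −(1/T)·ln(B₀/D) − r = −(1/0.5825)·ln(244.610984/248.6950) − 0.0276 = 0.00082595

spread=0.0008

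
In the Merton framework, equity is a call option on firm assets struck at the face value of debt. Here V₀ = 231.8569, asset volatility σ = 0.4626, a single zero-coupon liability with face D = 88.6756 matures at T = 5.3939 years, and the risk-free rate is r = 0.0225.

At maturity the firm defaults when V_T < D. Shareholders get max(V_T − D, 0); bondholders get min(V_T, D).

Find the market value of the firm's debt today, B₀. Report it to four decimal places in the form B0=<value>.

B0=67.6734

d₁ = [ln(V₀/D) + (r + σ²/2)T] / (σ√T)
   = [ln(231.8569/88.6756) + (0.0225 + 0.5·0.4626²)·5.3939] / (0.4626·√5.3939)
   = [0.961136 + 0.698507] / 1.074378 = 1.544747
d₂ = d₁ − σ√T = 1.544747 − 1.074378 = 0.470369
N(d₁) = 0.938796,  N(d₂) = 0.680954,  e^(−rT) = 0.885713
E₀ = V₀·N(d₁) − D·e^(−rT)·N(d₂)
   = 231.8569·0.938796 − 88.6756·0.885713·0.680954 = 164.183492
B₀ = V₀ − E₀ = 231.8569 − 164.183492 = 67.673408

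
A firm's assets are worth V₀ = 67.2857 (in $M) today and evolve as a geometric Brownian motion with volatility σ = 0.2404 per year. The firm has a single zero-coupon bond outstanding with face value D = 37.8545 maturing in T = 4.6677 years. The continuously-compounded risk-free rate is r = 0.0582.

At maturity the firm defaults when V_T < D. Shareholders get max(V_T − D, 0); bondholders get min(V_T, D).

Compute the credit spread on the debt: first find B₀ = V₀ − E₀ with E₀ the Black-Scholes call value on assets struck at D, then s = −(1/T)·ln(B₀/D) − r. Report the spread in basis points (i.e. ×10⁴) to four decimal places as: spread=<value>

d₁ = [ln(V₀/D) + (r + σ²/2)T] / (σ√T)
   = [ln(67.2857/37.8545) + (0.0582 + 0.5·0.2404²)·4.6677] / (0.2404·√4.6677)
   = [0.575198 + 0.406538] / 0.519381 = 1.890205
d₂ = d₁ − σ√T = 1.890205 − 0.519381 = 1.370824
N(d₁) = 0.970635,  N(d₂) = 0.914785,  e^(−rT) = 0.762113
E₀ = V₀·N(d₁) − D·e^(−rT)·N(d₂)
   = 67.2857·0.970635 − 37.8545·0.762113·0.914785 = 38.918821
B₀ = V₀ − E₀ = 67.2857 − 38.918821 = 28.366879
spread = −(1/T)·ln(B₀/D) − r = −(1/4.6677)·ln(28.366879/37.8545) − 0.0582 = 0.00361367
in basis points: 0.00361367 × 10⁴ = 36.1367 bp

spread=36.1367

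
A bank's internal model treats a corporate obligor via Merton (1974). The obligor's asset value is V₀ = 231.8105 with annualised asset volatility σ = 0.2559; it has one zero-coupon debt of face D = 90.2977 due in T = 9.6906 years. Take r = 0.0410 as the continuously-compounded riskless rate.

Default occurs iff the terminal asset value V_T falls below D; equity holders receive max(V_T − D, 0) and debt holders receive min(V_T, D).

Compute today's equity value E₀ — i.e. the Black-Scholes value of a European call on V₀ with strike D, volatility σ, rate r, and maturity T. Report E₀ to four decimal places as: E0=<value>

d₁ = [ln(V₀/D) + (r + σ²/2)T] / (σ√T)
   = [ln(231.8105/90.2977) + (0.0410 + 0.5·0.2559²)·9.6906] / (0.2559·√9.6906)
   = [0.942808 + 0.714608] / 0.796610 = 2.080588
d₂ = d₁ − σ√T = 2.080588 − 0.796610 = 1.283978
N(d₁) = 0.981264,  N(d₂) = 0.900425,  e^(−rT) = 0.672123
E₀ = V₀·N(d₁) − D·e^(−rT)·N(d₂)
   = 231.8105·0.981264 − 90.2977·0.672123·0.900425 = 172.819526

E0=172.8195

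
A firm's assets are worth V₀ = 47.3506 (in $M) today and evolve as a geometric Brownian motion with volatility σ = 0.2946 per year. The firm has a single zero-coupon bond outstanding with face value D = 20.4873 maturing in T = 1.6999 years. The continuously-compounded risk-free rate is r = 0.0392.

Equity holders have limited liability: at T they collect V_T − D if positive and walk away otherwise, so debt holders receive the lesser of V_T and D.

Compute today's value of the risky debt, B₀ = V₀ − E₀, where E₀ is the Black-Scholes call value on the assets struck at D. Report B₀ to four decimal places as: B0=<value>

d₁ = [ln(V₀/D) + (r + σ²/2)T] / (σ√T)
   = [ln(47.3506/20.4873) + (0.0392 + 0.5·0.2946²)·1.6999] / (0.2946·√1.6999)
   = [0.837774 + 0.140403] / 0.384100 = 2.546672
d₂ = d₁ − σ√T = 2.546672 − 0.384100 = 2.162571
N(d₁) = 0.994562,  N(d₂) = 0.984713,  e^(−rT) = 0.935536
E₀ = V₀·N(d₁) − D·e^(−rT)·N(d₂)
   = 47.3506·0.994562 − 20.4873·0.935536·0.984713 = 28.219520
B₀ = V₀ − E₀ = 47.3506 − 28.219520 = 19.131080

B0=19.1311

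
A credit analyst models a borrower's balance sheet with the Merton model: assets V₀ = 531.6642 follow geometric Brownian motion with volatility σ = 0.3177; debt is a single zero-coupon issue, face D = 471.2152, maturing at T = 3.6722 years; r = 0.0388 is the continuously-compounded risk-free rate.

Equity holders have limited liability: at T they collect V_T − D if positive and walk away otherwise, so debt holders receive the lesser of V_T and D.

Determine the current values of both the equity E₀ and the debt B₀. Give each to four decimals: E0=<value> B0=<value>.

E0=183.9221 B0=347.7421

d₁ = [ln(V₀/D) + (r + σ²/2)T] / (σ√T)
   = [ln(531.6642/471.2152) + (0.0388 + 0.5·0.3177²)·3.6722] / (0.3177·√3.6722)
   = [0.120697 + 0.327805] / 0.608808 = 0.736689
d₂ = d₁ − σ√T = 0.736689 − 0.608808 = 0.127881
N(d₁) = 0.769344,  N(d₂) = 0.550878,  e^(−rT) = 0.867204
E₀ = V₀·N(d₁) − D·e^(−rT)·N(d₂)
   = 531.6642·0.769344 − 471.2152·0.867204·0.550878 = 183.922077
B₀ = V₀ − E₀ = 531.6642 − 183.922077 = 347.742123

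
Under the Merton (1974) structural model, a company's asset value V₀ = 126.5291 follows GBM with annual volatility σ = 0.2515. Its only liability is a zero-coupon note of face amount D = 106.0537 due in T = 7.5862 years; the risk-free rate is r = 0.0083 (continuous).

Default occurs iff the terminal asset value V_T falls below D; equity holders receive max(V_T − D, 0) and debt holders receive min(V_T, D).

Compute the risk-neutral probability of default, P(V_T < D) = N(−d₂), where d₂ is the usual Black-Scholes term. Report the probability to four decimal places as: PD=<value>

d₁ = [ln(V₀/D) + (r + σ²/2)T] / (σ√T)
   = [ln(126.5291/106.0537) + (0.0083 + 0.5·0.2515²)·7.5862] / (0.2515·√7.5862)
   = [0.176527 + 0.302888] / 0.692708 = 0.692087
d₂ = d₁ − σ√T = 0.692087 − 0.692708 = -0.000621
risk-neutral PD = N(−d₂) = N(0.000621) = 0.500248

PD=0.5002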